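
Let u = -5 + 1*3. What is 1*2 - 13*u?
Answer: 28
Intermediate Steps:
u = -2 (u = -5 + 3 = -2)
1*2 - 13*u = 1*2 - 13*(-2) = 2 + 26 = 28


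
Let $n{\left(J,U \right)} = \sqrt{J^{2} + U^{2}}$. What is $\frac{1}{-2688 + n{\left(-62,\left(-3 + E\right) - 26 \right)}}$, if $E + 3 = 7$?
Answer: $- \frac{2688}{7220875} - \frac{\sqrt{4469}}{7220875} \approx -0.00038151$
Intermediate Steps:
$E = 4$ ($E = -3 + 7 = 4$)
$\frac{1}{-2688 + n{\left(-62,\left(-3 + E\right) - 26 \right)}} = \frac{1}{-2688 + \sqrt{\left(-62\right)^{2} + \left(\left(-3 + 4\right) - 26\right)^{2}}} = \frac{1}{-2688 + \sqrt{3844 + \left(1 - 26\right)^{2}}} = \frac{1}{-2688 + \sqrt{3844 + \left(-25\right)^{2}}} = \frac{1}{-2688 + \sqrt{3844 + 625}} = \frac{1}{-2688 + \sqrt{4469}}$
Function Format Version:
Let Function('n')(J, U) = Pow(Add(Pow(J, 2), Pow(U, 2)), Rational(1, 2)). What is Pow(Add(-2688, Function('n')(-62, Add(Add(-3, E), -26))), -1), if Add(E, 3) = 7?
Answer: Add(Rational(-2688, 7220875), Mul(Rational(-1, 7220875), Pow(4469, Rational(1, 2)))) ≈ -0.00038151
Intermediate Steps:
E = 4 (E = Add(-3, 7) = 4)
Pow(Add(-2688, Function('n')(-62, Add(Add(-3, E), -26))), -1) = Pow(Add(-2688, Pow(Add(Pow(-62, 2), Pow(Add(Add(-3, 4), -26), 2)), Rational(1, 2))), -1) = Pow(Add(-2688, Pow(Add(3844, Pow(Add(1, -26), 2)), Rational(1, 2))), -1) = Pow(Add(-2688, Pow(Add(3844, Pow(-25, 2)), Rational(1, 2))), -1) = Pow(Add(-2688, Pow(Add(3844, 625), Rational(1, 2))), -1) = Pow(Add(-2688, Pow(4469, Rational(1, 2))), -1)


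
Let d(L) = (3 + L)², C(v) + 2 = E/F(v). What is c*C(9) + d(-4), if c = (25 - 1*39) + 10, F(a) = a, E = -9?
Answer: 13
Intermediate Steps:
C(v) = -2 - 9/v
c = -4 (c = (25 - 39) + 10 = -14 + 10 = -4)
c*C(9) + d(-4) = -4*(-2 - 9/9) + (3 - 4)² = -4*(-2 - 9*⅑) + (-1)² = -4*(-2 - 1) + 1 = -4*(-3) + 1 = 12 + 1 = 13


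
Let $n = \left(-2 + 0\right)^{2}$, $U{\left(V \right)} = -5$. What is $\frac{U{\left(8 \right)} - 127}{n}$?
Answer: $-33$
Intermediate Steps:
$n = 4$ ($n = \left(-2\right)^{2} = 4$)
$\frac{U{\left(8 \right)} - 127}{n} = \frac{-5 - 127}{4} = \frac{1}{4} \left(-132\right) = -33$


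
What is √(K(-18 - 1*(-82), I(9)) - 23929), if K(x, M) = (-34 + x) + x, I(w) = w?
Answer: I*√23835 ≈ 154.39*I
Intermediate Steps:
K(x, M) = -34 + 2*x
√(K(-18 - 1*(-82), I(9)) - 23929) = √((-34 + 2*(-18 - 1*(-82))) - 23929) = √((-34 + 2*(-18 + 82)) - 23929) = √((-34 + 2*64) - 23929) = √((-34 + 128) - 23929) = √(94 - 23929) = √(-23835) = I*√23835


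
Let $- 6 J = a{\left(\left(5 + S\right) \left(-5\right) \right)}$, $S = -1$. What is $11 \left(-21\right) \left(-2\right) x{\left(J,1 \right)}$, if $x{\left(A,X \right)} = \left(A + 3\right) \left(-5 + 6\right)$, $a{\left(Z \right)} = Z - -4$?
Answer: $2618$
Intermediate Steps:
$a{\left(Z \right)} = 4 + Z$ ($a{\left(Z \right)} = Z + 4 = 4 + Z$)
$J = \frac{8}{3}$ ($J = - \frac{4 + \left(5 - 1\right) \left(-5\right)}{6} = - \frac{4 + 4 \left(-5\right)}{6} = - \frac{4 - 20}{6} = \left(- \frac{1}{6}\right) \left(-16\right) = \frac{8}{3} \approx 2.6667$)
$x{\left(A,X \right)} = 3 + A$ ($x{\left(A,X \right)} = \left(3 + A\right) 1 = 3 + A$)
$11 \left(-21\right) \left(-2\right) x{\left(J,1 \right)} = 11 \left(-21\right) \left(-2\right) \left(3 + \frac{8}{3}\right) = \left(-231\right) \left(-2\right) \frac{17}{3} = 462 \cdot \frac{17}{3} = 2618$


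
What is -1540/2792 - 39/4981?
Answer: -1944907/3476738 ≈ -0.55941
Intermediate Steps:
-1540/2792 - 39/4981 = -1540*1/2792 - 39*1/4981 = -385/698 - 39/4981 = -1944907/3476738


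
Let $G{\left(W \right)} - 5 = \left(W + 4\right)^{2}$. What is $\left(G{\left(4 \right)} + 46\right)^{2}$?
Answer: $13225$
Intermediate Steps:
$G{\left(W \right)} = 5 + \left(4 + W\right)^{2}$ ($G{\left(W \right)} = 5 + \left(W + 4\right)^{2} = 5 + \left(4 + W\right)^{2}$)
$\left(G{\left(4 \right)} + 46\right)^{2} = \left(\left(5 + \left(4 + 4\right)^{2}\right) + 46\right)^{2} = \left(\left(5 + 8^{2}\right) + 46\right)^{2} = \left(\left(5 + 64\right) + 46\right)^{2} = \left(69 + 46\right)^{2} = 115^{2} = 13225$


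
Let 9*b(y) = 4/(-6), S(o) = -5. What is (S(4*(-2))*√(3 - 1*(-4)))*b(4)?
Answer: 10*√7/27 ≈ 0.97991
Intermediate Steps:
b(y) = -2/27 (b(y) = (4/(-6))/9 = (4*(-⅙))/9 = (⅑)*(-⅔) = -2/27)
(S(4*(-2))*√(3 - 1*(-4)))*b(4) = -5*√(3 - 1*(-4))*(-2/27) = -5*√(3 + 4)*(-2/27) = -5*√7*(-2/27) = 10*√7/27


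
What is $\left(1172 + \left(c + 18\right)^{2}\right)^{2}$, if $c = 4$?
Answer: $2742336$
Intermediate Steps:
$\left(1172 + \left(c + 18\right)^{2}\right)^{2} = \left(1172 + \left(4 + 18\right)^{2}\right)^{2} = \left(1172 + 22^{2}\right)^{2} = \left(1172 + 484\right)^{2} = 1656^{2} = 2742336$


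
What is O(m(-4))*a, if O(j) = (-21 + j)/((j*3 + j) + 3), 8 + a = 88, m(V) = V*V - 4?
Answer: -240/17 ≈ -14.118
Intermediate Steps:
m(V) = -4 + V² (m(V) = V² - 4 = -4 + V²)
a = 80 (a = -8 + 88 = 80)
O(j) = (-21 + j)/(3 + 4*j) (O(j) = (-21 + j)/((3*j + j) + 3) = (-21 + j)/(4*j + 3) = (-21 + j)/(3 + 4*j))
O(m(-4))*a = ((-21 + (-4 + (-4)²))/(3 + 4*(-4 + (-4)²)))*80 = ((-21 + (-4 + 16))/(3 + 4*(-4 + 16)))*80 = ((-21 + 12)/(3 + 4*12))*80 = (-9/(3 + 48))*80 = (-9/51)*80 = ((1/51)*(-9))*80 = -3/17*80 = -240/17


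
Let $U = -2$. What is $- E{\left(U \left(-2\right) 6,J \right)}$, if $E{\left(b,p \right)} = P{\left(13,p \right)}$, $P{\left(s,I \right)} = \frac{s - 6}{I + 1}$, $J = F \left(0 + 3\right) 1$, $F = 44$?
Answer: $- \frac{1}{19} \approx -0.052632$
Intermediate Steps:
$J = 132$ ($J = 44 \left(0 + 3\right) 1 = 44 \cdot 3 \cdot 1 = 44 \cdot 3 = 132$)
$P{\left(s,I \right)} = \frac{-6 + s}{1 + I}$
$E{\left(b,p \right)} = \frac{7}{1 + p}$ ($E{\left(b,p \right)} = \frac{-6 + 13}{1 + p} = \frac{1}{1 + p} 7 = \frac{7}{1 + p}$)
$- E{\left(U \left(-2\right) 6,J \right)} = - \frac{7}{1 + 132} = - \frac{7}{133} = \left(-1\right) \frac{1}{19} = - \frac{1}{19}$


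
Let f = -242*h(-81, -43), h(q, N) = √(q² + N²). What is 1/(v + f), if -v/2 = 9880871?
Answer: -898261/17751179743242 + 29*√10/1613743613022 ≈ -5.0546e-8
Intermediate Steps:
h(q, N) = √(N² + q²)
v = -19761742 (v = -2*9880871 = -19761742)
f = -7018*√10 (f = -242*√((-43)² + (-81)²) = -242*√(1849 + 6561) = -7018*√10 ≈ -22193.)
1/(v + f) = 1/(-19761742 - 7018*√10)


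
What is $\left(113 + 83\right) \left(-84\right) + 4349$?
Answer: $-12115$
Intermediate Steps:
$\left(113 + 83\right) \left(-84\right) + 4349 = 196 \left(-84\right) + 4349 = -16464 + 4349 = -12115$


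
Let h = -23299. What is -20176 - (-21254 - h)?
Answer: -22221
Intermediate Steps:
-20176 - (-21254 - h) = -20176 - (-21254 - 1*(-23299)) = -20176 - (-21254 + 23299) = -20176 - 1*2045 = -20176 - 2045 = -22221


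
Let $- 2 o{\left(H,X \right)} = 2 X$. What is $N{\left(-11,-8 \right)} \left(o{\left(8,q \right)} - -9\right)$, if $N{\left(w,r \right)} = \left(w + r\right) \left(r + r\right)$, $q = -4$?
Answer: $3952$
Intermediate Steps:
$N{\left(w,r \right)} = 2 r \left(r + w\right)$ ($N{\left(w,r \right)} = \left(r + w\right) 2 r = 2 r \left(r + w\right)$)
$o{\left(H,X \right)} = - X$ ($o{\left(H,X \right)} = - \frac{2 X}{2} = - X$)
$N{\left(-11,-8 \right)} \left(o{\left(8,q \right)} - -9\right) = 2 \left(-8\right) \left(-8 - 11\right) \left(\left(-1\right) \left(-4\right) - -9\right) = 2 \left(-8\right) \left(-19\right) \left(4 + 9\right) = 304 \cdot 13 = 3952$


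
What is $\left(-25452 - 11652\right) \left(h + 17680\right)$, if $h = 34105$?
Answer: $-1921430640$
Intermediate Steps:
$\left(-25452 - 11652\right) \left(h + 17680\right) = \left(-25452 - 11652\right) \left(34105 + 17680\right) = \left(-37104\right) 51785 = -1921430640$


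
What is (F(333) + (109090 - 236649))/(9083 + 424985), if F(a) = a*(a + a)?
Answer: 94219/434068 ≈ 0.21706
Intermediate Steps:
F(a) = 2*a² (F(a) = a*(2*a) = 2*a²)
(F(333) + (109090 - 236649))/(9083 + 424985) = (2*333² + (109090 - 236649))/(9083 + 424985) = (2*110889 - 127559)/434068 = (221778 - 127559)*(1/434068) = 94219*(1/434068) = 94219/434068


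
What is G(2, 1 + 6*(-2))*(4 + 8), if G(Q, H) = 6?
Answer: 72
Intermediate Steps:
G(2, 1 + 6*(-2))*(4 + 8) = 6*(4 + 8) = 6*12 = 72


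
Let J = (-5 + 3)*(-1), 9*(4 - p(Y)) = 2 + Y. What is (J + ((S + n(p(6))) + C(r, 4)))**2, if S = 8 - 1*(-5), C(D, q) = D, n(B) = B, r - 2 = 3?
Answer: 43264/81 ≈ 534.12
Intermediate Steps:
p(Y) = 34/9 - Y/9 (p(Y) = 4 - (2 + Y)/9 = 4 + (-2/9 - Y/9) = 34/9 - Y/9)
r = 5 (r = 2 + 3 = 5)
S = 13 (S = 8 + 5 = 13)
J = 2 (J = -2*(-1) = 2)
(J + ((S + n(p(6))) + C(r, 4)))**2 = (2 + ((13 + (34/9 - 1/9*6)) + 5))**2 = (2 + ((13 + (34/9 - 2/3)) + 5))**2 = (2 + ((13 + 28/9) + 5))**2 = (2 + (145/9 + 5))**2 = (2 + 190/9)**2 = (208/9)**2 = 43264/81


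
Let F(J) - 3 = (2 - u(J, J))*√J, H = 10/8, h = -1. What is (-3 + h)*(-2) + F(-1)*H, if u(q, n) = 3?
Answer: 47/4 - 5*I/4 ≈ 11.75 - 1.25*I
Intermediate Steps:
H = 5/4 (H = 10*(⅛) = 5/4 ≈ 1.2500)
F(J) = 3 - √J (F(J) = 3 + (2 - 1*3)*√J = 3 + (2 - 3)*√J = 3 - √J)
(-3 + h)*(-2) + F(-1)*H = (-3 - 1)*(-2) + (3 - √(-1))*(5/4) = -4*(-2) + (3 - I)*(5/4) = 8 + (15/4 - 5*I/4) = 47/4 - 5*I/4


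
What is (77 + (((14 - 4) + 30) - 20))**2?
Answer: 9409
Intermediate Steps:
(77 + (((14 - 4) + 30) - 20))**2 = (77 + ((10 + 30) - 20))**2 = (77 + (40 - 20))**2 = (77 + 20)**2 = 97**2 = 9409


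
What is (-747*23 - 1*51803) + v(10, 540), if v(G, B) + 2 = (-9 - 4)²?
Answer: -68817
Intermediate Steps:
v(G, B) = 167 (v(G, B) = -2 + (-9 - 4)² = -2 + (-13)² = -2 + 169 = 167)
(-747*23 - 1*51803) + v(10, 540) = (-747*23 - 1*51803) + 167 = (-17181 - 51803) + 167 = -68984 + 167 = -68817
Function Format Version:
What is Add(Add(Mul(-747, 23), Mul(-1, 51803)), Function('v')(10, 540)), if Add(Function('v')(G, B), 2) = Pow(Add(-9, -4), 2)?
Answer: -68817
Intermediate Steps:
Function('v')(G, B) = 167 (Function('v')(G, B) = Add(-2, Pow(Add(-9, -4), 2)) = Add(-2, Pow(-13, 2)) = Add(-2, 169) = 167)
Add(Add(Mul(-747, 23), Mul(-1, 51803)), Function('v')(10, 540)) = Add(Add(Mul(-747, 23), Mul(-1, 51803)), 167) = Add(Add(-17181, -51803), 167) = Add(-68984, 167) = -68817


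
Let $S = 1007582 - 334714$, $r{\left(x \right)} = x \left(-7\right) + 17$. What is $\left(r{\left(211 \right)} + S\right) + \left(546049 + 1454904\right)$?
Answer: $2672361$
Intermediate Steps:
$r{\left(x \right)} = 17 - 7 x$ ($r{\left(x \right)} = - 7 x + 17 = 17 - 7 x$)
$S = 672868$
$\left(r{\left(211 \right)} + S\right) + \left(546049 + 1454904\right) = \left(\left(17 - 1477\right) + 672868\right) + \left(546049 + 1454904\right) = \left(\left(17 - 1477\right) + 672868\right) + 2000953 = \left(-1460 + 672868\right) + 2000953 = 671408 + 2000953 = 2672361$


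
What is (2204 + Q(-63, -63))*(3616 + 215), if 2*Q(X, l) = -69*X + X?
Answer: 16649526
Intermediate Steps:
Q(X, l) = -34*X (Q(X, l) = (-69*X + X)/2 = (-68*X)/2 = -34*X)
(2204 + Q(-63, -63))*(3616 + 215) = (2204 - 34*(-63))*(3616 + 215) = (2204 + 2142)*3831 = 4346*3831 = 16649526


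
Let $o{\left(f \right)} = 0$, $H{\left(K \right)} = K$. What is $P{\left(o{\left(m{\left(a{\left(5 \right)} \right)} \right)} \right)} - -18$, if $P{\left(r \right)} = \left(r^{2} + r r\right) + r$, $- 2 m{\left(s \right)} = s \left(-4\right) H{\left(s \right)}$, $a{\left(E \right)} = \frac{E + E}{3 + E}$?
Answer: $18$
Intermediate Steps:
$a{\left(E \right)} = \frac{2 E}{3 + E}$
$m{\left(s \right)} = 2 s^{2}$ ($m{\left(s \right)} = - \frac{s \left(-4\right) s}{2} = - \frac{- 4 s s}{2} = - \frac{\left(-4\right) s^{2}}{2} = 2 s^{2}$)
$P{\left(r \right)} = r + 2 r^{2}$ ($P{\left(r \right)} = \left(r^{2} + r^{2}\right) + r = 2 r^{2} + r = r + 2 r^{2}$)
$P{\left(o{\left(m{\left(a{\left(5 \right)} \right)} \right)} \right)} - -18 = 0 \left(1 + 2 \cdot 0\right) - -18 = 0 \left(1 + 0\right) + 18 = 0 \cdot 1 + 18 = 0 + 18 = 18$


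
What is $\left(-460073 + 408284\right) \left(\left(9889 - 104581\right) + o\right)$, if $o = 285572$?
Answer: $-9885484320$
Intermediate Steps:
$\left(-460073 + 408284\right) \left(\left(9889 - 104581\right) + o\right) = \left(-460073 + 408284\right) \left(\left(9889 - 104581\right) + 285572\right) = - 51789 \left(\left(9889 - 104581\right) + 285572\right) = - 51789 \left(-94692 + 285572\right) = \left(-51789\right) 190880 = -9885484320$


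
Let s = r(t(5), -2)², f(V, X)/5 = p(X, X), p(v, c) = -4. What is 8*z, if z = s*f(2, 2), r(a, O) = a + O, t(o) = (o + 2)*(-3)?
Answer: -84640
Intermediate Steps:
f(V, X) = -20 (f(V, X) = 5*(-4) = -20)
t(o) = -6 - 3*o (t(o) = (2 + o)*(-3) = -6 - 3*o)
r(a, O) = O + a
s = 529 (s = (-2 + (-6 - 3*5))² = (-2 + (-6 - 15))² = (-2 - 21)² = (-23)² = 529)
z = -10580 (z = 529*(-20) = -10580)
8*z = 8*(-10580) = -84640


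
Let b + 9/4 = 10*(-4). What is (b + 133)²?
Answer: 131769/16 ≈ 8235.6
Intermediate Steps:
b = -169/4 (b = -9/4 + 10*(-4) = -9/4 - 40 = -169/4 ≈ -42.250)
(b + 133)² = (-169/4 + 133)² = (363/4)² = 131769/16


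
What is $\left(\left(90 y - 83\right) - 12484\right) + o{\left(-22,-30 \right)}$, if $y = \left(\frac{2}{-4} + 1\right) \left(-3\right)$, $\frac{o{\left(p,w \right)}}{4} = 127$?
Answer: $-12194$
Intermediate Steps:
$o{\left(p,w \right)} = 508$ ($o{\left(p,w \right)} = 4 \cdot 127 = 508$)
$y = - \frac{3}{2}$ ($y = \left(2 \left(- \frac{1}{4}\right) + 1\right) \left(-3\right) = \left(- \frac{1}{2} + 1\right) \left(-3\right) = \frac{1}{2} \left(-3\right) = - \frac{3}{2} \approx -1.5$)
$\left(\left(90 y - 83\right) - 12484\right) + o{\left(-22,-30 \right)} = \left(\left(90 \left(- \frac{3}{2}\right) - 83\right) - 12484\right) + 508 = \left(\left(-135 - 83\right) - 12484\right) + 508 = \left(-218 - 12484\right) + 508 = -12702 + 508 = -12194$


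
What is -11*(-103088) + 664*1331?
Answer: 2017752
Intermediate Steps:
-11*(-103088) + 664*1331 = 1133968 + 883784 = 2017752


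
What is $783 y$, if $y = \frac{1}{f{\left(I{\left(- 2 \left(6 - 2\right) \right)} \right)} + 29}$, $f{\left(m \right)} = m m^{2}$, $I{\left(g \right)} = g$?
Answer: $- \frac{261}{161} \approx -1.6211$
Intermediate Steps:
$f{\left(m \right)} = m^{3}$
$y = - \frac{1}{483}$ ($y = \frac{1}{\left(- 2 \left(6 - 2\right)\right)^{3} + 29} = \frac{1}{\left(\left(-2\right) 4\right)^{3} + 29} = \frac{1}{\left(-8\right)^{3} + 29} = \frac{1}{-512 + 29} = \frac{1}{-483} = - \frac{1}{483} \approx -0.0020704$)
$783 y = 783 \left(- \frac{1}{483}\right) = - \frac{261}{161}$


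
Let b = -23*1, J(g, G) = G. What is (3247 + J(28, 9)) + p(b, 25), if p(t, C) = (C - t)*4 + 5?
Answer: 3453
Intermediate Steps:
b = -23
p(t, C) = 5 - 4*t + 4*C (p(t, C) = (-4*t + 4*C) + 5 = 5 - 4*t + 4*C)
(3247 + J(28, 9)) + p(b, 25) = (3247 + 9) + (5 - 4*(-23) + 4*25) = 3256 + (5 + 92 + 100) = 3256 + 197 = 3453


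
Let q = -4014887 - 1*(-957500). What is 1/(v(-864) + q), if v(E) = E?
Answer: -1/3058251 ≈ -3.2698e-7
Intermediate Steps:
q = -3057387 (q = -4014887 + 957500 = -3057387)
1/(v(-864) + q) = 1/(-864 - 3057387) = 1/(-3058251) = -1/3058251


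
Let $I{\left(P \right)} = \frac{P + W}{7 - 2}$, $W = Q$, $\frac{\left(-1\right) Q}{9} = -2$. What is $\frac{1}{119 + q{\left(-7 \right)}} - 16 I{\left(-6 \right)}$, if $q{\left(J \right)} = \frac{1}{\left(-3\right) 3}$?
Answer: $- \frac{41079}{1070} \approx -38.392$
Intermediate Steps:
$Q = 18$ ($Q = \left(-9\right) \left(-2\right) = 18$)
$W = 18$
$q{\left(J \right)} = - \frac{1}{9}$ ($q{\left(J \right)} = \frac{1}{-9} = - \frac{1}{9}$)
$I{\left(P \right)} = \frac{18}{5} + \frac{P}{5}$ ($I{\left(P \right)} = \frac{P + 18}{7 - 2} = \frac{18 + P}{5} = \left(18 + P\right) \frac{1}{5} = \frac{18}{5} + \frac{P}{5}$)
$\frac{1}{119 + q{\left(-7 \right)}} - 16 I{\left(-6 \right)} = \frac{1}{119 - \frac{1}{9}} - 16 \left(\frac{18}{5} + \frac{1}{5} \left(-6\right)\right) = \frac{1}{\frac{1070}{9}} - 16 \left(\frac{18}{5} - \frac{6}{5}\right) = \frac{9}{1070} - \frac{192}{5} = - \frac{41079}{1070}$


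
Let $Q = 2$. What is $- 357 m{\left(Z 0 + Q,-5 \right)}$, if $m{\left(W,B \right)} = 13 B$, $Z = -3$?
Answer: $23205$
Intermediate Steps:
$- 357 m{\left(Z 0 + Q,-5 \right)} = - 357 \cdot 13 \left(-5\right) = \left(-357\right) \left(-65\right) = 23205$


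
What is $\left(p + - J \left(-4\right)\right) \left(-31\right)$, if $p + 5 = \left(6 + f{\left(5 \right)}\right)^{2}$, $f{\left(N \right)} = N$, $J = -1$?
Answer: $-3472$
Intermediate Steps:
$p = 116$ ($p = -5 + \left(6 + 5\right)^{2} = -5 + 11^{2} = -5 + 121 = 116$)
$\left(p + - J \left(-4\right)\right) \left(-31\right) = \left(116 + \left(-1\right) \left(-1\right) \left(-4\right)\right) \left(-31\right) = \left(116 + 1 \left(-4\right)\right) \left(-31\right) = \left(116 - 4\right) \left(-31\right) = 112 \left(-31\right) = -3472$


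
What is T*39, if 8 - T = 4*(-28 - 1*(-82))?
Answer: -8112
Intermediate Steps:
T = -208 (T = 8 - 4*(-28 - 1*(-82)) = 8 - 4*(-28 + 82) = 8 - 4*54 = 8 - 1*216 = 8 - 216 = -208)
T*39 = -208*39 = -8112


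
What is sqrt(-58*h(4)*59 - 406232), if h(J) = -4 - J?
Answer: 2*I*sqrt(94714) ≈ 615.51*I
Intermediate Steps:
sqrt(-58*h(4)*59 - 406232) = sqrt(-58*(-4 - 1*4)*59 - 406232) = sqrt(-58*(-4 - 4)*59 - 406232) = sqrt(-58*(-8)*59 - 406232) = sqrt(464*59 - 406232) = sqrt(27376 - 406232) = sqrt(-378856) = 2*I*sqrt(94714)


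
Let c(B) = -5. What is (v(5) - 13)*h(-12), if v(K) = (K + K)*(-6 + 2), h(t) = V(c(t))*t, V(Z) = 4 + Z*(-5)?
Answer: 18444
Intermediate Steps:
V(Z) = 4 - 5*Z
h(t) = 29*t (h(t) = (4 - 5*(-5))*t = (4 + 25)*t = 29*t)
v(K) = -8*K (v(K) = (2*K)*(-4) = -8*K)
(v(5) - 13)*h(-12) = (-8*5 - 13)*(29*(-12)) = (-40 - 13)*(-348) = -53*(-348) = 18444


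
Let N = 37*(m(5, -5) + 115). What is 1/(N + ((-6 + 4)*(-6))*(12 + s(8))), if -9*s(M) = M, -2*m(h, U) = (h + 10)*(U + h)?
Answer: 3/13165 ≈ 0.00022788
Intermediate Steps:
m(h, U) = -(10 + h)*(U + h)/2 (m(h, U) = -(h + 10)*(U + h)/2 = -(10 + h)*(U + h)/2)
s(M) = -M/9
N = 4255 (N = 37*((-5*(-5) - 5*5 - ½*5² - ½*(-5)*5) + 115) = 37*((25 - 25 - ½*25 + 25/2) + 115) = 37*((25 - 25 - 25/2 + 25/2) + 115) = 37*(0 + 115) = 37*115 = 4255)
1/(N + ((-6 + 4)*(-6))*(12 + s(8))) = 1/(4255 + ((-6 + 4)*(-6))*(12 - ⅑*8)) = 1/(4255 + (-2*(-6))*(12 - 8/9)) = 1/(4255 + 12*(100/9)) = 1/(4255 + 400/3) = 1/(13165/3) = 3/13165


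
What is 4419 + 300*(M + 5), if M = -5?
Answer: 4419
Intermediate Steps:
4419 + 300*(M + 5) = 4419 + 300*(-5 + 5) = 4419 + 300*0 = 4419 + 0 = 4419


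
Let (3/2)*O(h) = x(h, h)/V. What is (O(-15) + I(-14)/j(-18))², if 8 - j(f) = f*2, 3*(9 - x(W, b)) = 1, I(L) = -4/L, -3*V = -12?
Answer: 4044121/1920996 ≈ 2.1052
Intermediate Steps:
V = 4 (V = -⅓*(-12) = 4)
x(W, b) = 26/3 (x(W, b) = 9 - ⅓*1 = 9 - ⅓ = 26/3)
j(f) = 8 - 2*f (j(f) = 8 - f*2 = 8 - 2*f)
O(h) = 13/9 (O(h) = 2*((26/3)/4)/3 = 2*((26/3)*(¼))/3 = (⅔)*(13/6) = 13/9)
(O(-15) + I(-14)/j(-18))² = (13/9 + (-4/(-14))/(8 - 2*(-18)))² = (13/9 + (-4*(-1/14))/(8 + 36))² = (13/9 + (2/7)/44)² = (13/9 + (2/7)*(1/44))² = (13/9 + 1/154)² = (2011/1386)² = 4044121/1920996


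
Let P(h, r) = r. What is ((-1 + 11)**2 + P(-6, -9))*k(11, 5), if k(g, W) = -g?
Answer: -1001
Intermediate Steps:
((-1 + 11)**2 + P(-6, -9))*k(11, 5) = ((-1 + 11)**2 - 9)*(-1*11) = (10**2 - 9)*(-11) = (100 - 9)*(-11) = 91*(-11) = -1001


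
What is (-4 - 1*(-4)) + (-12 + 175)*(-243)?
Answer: -39609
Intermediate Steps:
(-4 - 1*(-4)) + (-12 + 175)*(-243) = (-4 + 4) + 163*(-243) = 0 - 39609 = -39609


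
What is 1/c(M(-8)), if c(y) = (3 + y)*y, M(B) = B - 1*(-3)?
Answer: ⅒ ≈ 0.10000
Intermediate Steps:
M(B) = 3 + B (M(B) = B + 3 = 3 + B)
c(y) = y*(3 + y)
1/c(M(-8)) = 1/((3 - 8)*(3 + (3 - 8))) = 1/(-5*(3 - 5)) = 1/(-5*(-2)) = 1/10 = ⅒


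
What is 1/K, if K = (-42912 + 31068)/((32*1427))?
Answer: -11416/2961 ≈ -3.8555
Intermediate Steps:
K = -2961/11416 (K = -11844/45664 = -11844*1/45664 = -2961/11416 ≈ -0.25937)
1/K = 1/(-2961/11416) = -11416/2961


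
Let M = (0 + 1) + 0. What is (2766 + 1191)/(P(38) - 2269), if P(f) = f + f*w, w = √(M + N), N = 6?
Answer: -2942689/1655751 - 50122*√7/1655751 ≈ -1.8573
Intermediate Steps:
M = 1 (M = 1 + 0 = 1)
w = √7 (w = √(1 + 6) = √7 ≈ 2.6458)
P(f) = f + f*√7
(2766 + 1191)/(P(38) - 2269) = (2766 + 1191)/(38*(1 + √7) - 2269) = 3957/((38 + 38*√7) - 2269) = 3957/(-2231 + 38*√7)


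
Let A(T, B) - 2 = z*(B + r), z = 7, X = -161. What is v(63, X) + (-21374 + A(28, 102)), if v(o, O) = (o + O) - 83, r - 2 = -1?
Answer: -20832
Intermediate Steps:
r = 1 (r = 2 - 1 = 1)
v(o, O) = -83 + O + o (v(o, O) = (O + o) - 83 = -83 + O + o)
A(T, B) = 9 + 7*B (A(T, B) = 2 + 7*(B + 1) = 2 + 7*(1 + B) = 2 + (7 + 7*B) = 9 + 7*B)
v(63, X) + (-21374 + A(28, 102)) = (-83 - 161 + 63) + (-21374 + (9 + 7*102)) = -181 + (-21374 + (9 + 714)) = -181 + (-21374 + 723) = -181 - 20651 = -20832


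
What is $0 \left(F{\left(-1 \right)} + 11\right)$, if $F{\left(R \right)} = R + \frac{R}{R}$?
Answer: $0$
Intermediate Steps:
$F{\left(R \right)} = 1 + R$ ($F{\left(R \right)} = R + 1 = 1 + R$)
$0 \left(F{\left(-1 \right)} + 11\right) = 0 \left(\left(1 - 1\right) + 11\right) = 0 \left(0 + 11\right) = 0 \cdot 11 = 0$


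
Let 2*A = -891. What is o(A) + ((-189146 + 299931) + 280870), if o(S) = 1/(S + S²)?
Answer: 310229533849/792099 ≈ 3.9166e+5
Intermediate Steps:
A = -891/2 (A = (½)*(-891) = -891/2 ≈ -445.50)
o(A) + ((-189146 + 299931) + 280870) = 1/((-891/2)*(1 - 891/2)) + ((-189146 + 299931) + 280870) = -2/(891*(-889/2)) + (110785 + 280870) = -2/891*(-2/889) + 391655 = 4/792099 + 391655 = 310229533849/792099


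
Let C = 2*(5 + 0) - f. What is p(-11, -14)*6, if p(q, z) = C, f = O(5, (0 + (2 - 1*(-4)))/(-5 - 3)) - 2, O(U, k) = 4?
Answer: 48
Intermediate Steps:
f = 2 (f = 4 - 2 = 2)
C = 8 (C = 2*(5 + 0) - 1*2 = 2*5 - 2 = 10 - 2 = 8)
p(q, z) = 8
p(-11, -14)*6 = 8*6 = 48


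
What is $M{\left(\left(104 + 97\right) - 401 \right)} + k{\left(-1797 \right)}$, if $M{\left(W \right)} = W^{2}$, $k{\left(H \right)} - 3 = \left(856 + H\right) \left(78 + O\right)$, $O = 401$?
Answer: $-410736$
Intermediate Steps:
$k{\left(H \right)} = 410027 + 479 H$ ($k{\left(H \right)} = 3 + \left(856 + H\right) \left(78 + 401\right) = 3 + \left(856 + H\right) 479 = 3 + \left(410024 + 479 H\right) = 410027 + 479 H$)
$M{\left(\left(104 + 97\right) - 401 \right)} + k{\left(-1797 \right)} = \left(\left(104 + 97\right) - 401\right)^{2} + \left(410027 + 479 \left(-1797\right)\right) = \left(201 - 401\right)^{2} + \left(410027 - 860763\right) = \left(-200\right)^{2} - 450736 = 40000 - 450736 = -410736$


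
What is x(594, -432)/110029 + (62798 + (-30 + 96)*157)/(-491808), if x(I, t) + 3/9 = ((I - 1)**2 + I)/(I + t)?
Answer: -23559282041/182631855708 ≈ -0.12900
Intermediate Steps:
x(I, t) = -1/3 + (I + (-1 + I)**2)/(I + t) (x(I, t) = -1/3 + ((I - 1)**2 + I)/(I + t) = -1/3 + ((-1 + I)**2 + I)/(I + t) = -1/3 + (I + (-1 + I)**2)/(I + t))
x(594, -432)/110029 + (62798 + (-30 + 96)*157)/(-491808) = (((-1 + 594)**2 - 1/3*(-432) + (2/3)*594)/(594 - 432))/110029 + (62798 + (-30 + 96)*157)/(-491808) = ((593**2 + 144 + 396)/162)*(1/110029) + (62798 + 66*157)*(-1/491808) = ((351649 + 144 + 396)/162)*(1/110029) + (62798 + 10362)*(-1/491808) = ((1/162)*352189)*(1/110029) + 73160*(-1/491808) = (352189/162)*(1/110029) - 9145/61476 = 352189/17824698 - 9145/61476 = -23559282041/182631855708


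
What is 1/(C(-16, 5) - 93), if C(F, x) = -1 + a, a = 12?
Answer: -1/82 ≈ -0.012195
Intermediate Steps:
C(F, x) = 11 (C(F, x) = -1 + 12 = 11)
1/(C(-16, 5) - 93) = 1/(11 - 93) = 1/(-82) = -1/82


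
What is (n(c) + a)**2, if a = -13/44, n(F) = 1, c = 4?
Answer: 961/1936 ≈ 0.49638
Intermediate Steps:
a = -13/44 (a = -13*1/44 = -13/44 ≈ -0.29545)
(n(c) + a)**2 = (1 - 13/44)**2 = (31/44)**2 = 961/1936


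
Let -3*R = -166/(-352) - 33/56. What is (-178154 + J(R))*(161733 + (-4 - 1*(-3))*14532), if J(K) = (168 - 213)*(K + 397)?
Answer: -35548685715183/1232 ≈ -2.8854e+10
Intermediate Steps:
R = 145/3696 (R = -(-166/(-352) - 33/56)/3 = -(-166*(-1/352) - 33*1/56)/3 = -(83/176 - 33/56)/3 = -⅓*(-145/1232) = 145/3696 ≈ 0.039232)
J(K) = -17865 - 45*K (J(K) = -45*(397 + K) = -17865 - 45*K)
(-178154 + J(R))*(161733 + (-4 - 1*(-3))*14532) = (-178154 + (-17865 - 45*145/3696))*(161733 + (-4 - 1*(-3))*14532) = (-178154 + (-17865 - 2175/1232))*(161733 + (-4 + 3)*14532) = (-178154 - 22011855/1232)*(161733 - 1*14532) = -241497583*(161733 - 14532)/1232 = -241497583/1232*147201 = -35548685715183/1232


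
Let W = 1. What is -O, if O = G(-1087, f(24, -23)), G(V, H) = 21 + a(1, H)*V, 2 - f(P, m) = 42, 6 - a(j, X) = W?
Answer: 5414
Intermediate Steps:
a(j, X) = 5 (a(j, X) = 6 - 1*1 = 6 - 1 = 5)
f(P, m) = -40 (f(P, m) = 2 - 1*42 = 2 - 42 = -40)
G(V, H) = 21 + 5*V
O = -5414 (O = 21 + 5*(-1087) = 21 - 5435 = -5414)
-O = -1*(-5414) = 5414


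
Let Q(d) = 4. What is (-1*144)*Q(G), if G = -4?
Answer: -576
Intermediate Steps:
(-1*144)*Q(G) = -1*144*4 = -144*4 = -576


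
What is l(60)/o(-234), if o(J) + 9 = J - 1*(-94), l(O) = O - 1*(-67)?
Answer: -127/149 ≈ -0.85235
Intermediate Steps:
l(O) = 67 + O (l(O) = O + 67 = 67 + O)
o(J) = 85 + J (o(J) = -9 + (J - 1*(-94)) = -9 + (J + 94) = -9 + (94 + J) = 85 + J)
l(60)/o(-234) = (67 + 60)/(85 - 234) = 127/(-149) = 127*(-1/149) = -127/149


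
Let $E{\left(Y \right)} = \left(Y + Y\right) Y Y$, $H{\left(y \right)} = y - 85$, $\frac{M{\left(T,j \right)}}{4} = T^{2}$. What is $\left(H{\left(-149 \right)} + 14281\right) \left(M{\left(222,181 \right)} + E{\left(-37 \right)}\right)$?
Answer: $1346124010$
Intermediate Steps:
$M{\left(T,j \right)} = 4 T^{2}$
$H{\left(y \right)} = -85 + y$
$E{\left(Y \right)} = 2 Y^{3}$ ($E{\left(Y \right)} = 2 Y Y Y = 2 Y^{2} Y = 2 Y^{3}$)
$\left(H{\left(-149 \right)} + 14281\right) \left(M{\left(222,181 \right)} + E{\left(-37 \right)}\right) = \left(\left(-85 - 149\right) + 14281\right) \left(4 \cdot 222^{2} + 2 \left(-37\right)^{3}\right) = \left(-234 + 14281\right) \left(4 \cdot 49284 + 2 \left(-50653\right)\right) = 14047 \left(197136 - 101306\right) = 14047 \cdot 95830 = 1346124010$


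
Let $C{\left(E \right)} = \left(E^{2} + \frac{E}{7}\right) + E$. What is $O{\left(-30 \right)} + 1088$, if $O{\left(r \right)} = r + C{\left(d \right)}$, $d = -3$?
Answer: $\frac{7445}{7} \approx 1063.6$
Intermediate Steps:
$C{\left(E \right)} = E^{2} + \frac{8 E}{7}$ ($C{\left(E \right)} = \left(E^{2} + \frac{E}{7}\right) + E = E^{2} + \frac{8 E}{7}$)
$O{\left(r \right)} = \frac{39}{7} + r$ ($O{\left(r \right)} = r + \frac{1}{7} \left(-3\right) \left(8 + 7 \left(-3\right)\right) = r + \frac{1}{7} \left(-3\right) \left(8 - 21\right) = r + \frac{1}{7} \left(-3\right) \left(-13\right) = r + \frac{39}{7} = \frac{39}{7} + r$)
$O{\left(-30 \right)} + 1088 = \left(\frac{39}{7} - 30\right) + 1088 = - \frac{171}{7} + 1088 = \frac{7445}{7}$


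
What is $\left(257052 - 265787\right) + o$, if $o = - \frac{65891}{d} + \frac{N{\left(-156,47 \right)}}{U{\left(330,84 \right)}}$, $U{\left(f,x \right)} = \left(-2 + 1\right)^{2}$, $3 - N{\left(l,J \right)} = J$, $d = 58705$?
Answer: $- \frac{515437086}{58705} \approx -8780.1$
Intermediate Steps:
$N{\left(l,J \right)} = 3 - J$
$U{\left(f,x \right)} = 1$ ($U{\left(f,x \right)} = \left(-1\right)^{2} = 1$)
$o = - \frac{2648911}{58705}$ ($o = - \frac{65891}{58705} + \frac{3 - 47}{1} = \left(-65891\right) \frac{1}{58705} + \left(3 - 47\right) 1 = - \frac{65891}{58705} - 44 = - \frac{2648911}{58705} \approx -45.122$)
$\left(257052 - 265787\right) + o = \left(257052 - 265787\right) - \frac{2648911}{58705} = -8735 - \frac{2648911}{58705} = - \frac{515437086}{58705}$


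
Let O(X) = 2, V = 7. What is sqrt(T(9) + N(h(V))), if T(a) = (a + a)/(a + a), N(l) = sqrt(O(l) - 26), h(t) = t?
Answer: sqrt(1 + 2*I*sqrt(6)) ≈ 1.732 + 1.4142*I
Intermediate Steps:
N(l) = 2*I*sqrt(6) (N(l) = sqrt(2 - 26) = sqrt(-24) = 2*I*sqrt(6))
T(a) = 1 (T(a) = (2*a)/((2*a)) = (2*a)*(1/(2*a)) = 1)
sqrt(T(9) + N(h(V))) = sqrt(1 + 2*I*sqrt(6))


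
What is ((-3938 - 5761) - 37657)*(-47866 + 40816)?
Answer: 333859800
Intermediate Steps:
((-3938 - 5761) - 37657)*(-47866 + 40816) = (-9699 - 37657)*(-7050) = -47356*(-7050) = 333859800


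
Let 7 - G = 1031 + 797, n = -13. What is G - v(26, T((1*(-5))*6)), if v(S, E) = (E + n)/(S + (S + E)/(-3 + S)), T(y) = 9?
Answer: -1152601/633 ≈ -1820.9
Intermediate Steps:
v(S, E) = (-13 + E)/(S + (E + S)/(-3 + S)) (v(S, E) = (E - 13)/(S + (S + E)/(-3 + S)) = (-13 + E)/(S + (E + S)/(-3 + S)))
G = -1821 (G = 7 - (1031 + 797) = 7 - 1*1828 = 7 - 1828 = -1821)
G - v(26, T((1*(-5))*6)) = -1821 - (39 - 13*26 - 3*9 + 9*26)/(9 + 26**2 - 2*26) = -1821 - (39 - 338 - 27 + 234)/(9 + 676 - 52) = -1821 - (-92)/633 = -1821 - 1*(-92/633) = -1821 + 92/633 = -1152601/633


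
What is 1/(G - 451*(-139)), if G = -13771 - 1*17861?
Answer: 1/31057 ≈ 3.2199e-5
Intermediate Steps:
G = -31632 (G = -13771 - 17861 = -31632)
1/(G - 451*(-139)) = 1/(-31632 - 451*(-139)) = 1/(-31632 + 62689) = 1/31057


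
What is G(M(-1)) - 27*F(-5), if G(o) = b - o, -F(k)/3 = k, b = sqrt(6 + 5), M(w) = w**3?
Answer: -404 + sqrt(11) ≈ -400.68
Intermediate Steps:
b = sqrt(11) ≈ 3.3166
F(k) = -3*k
G(o) = sqrt(11) - o
G(M(-1)) - 27*F(-5) = (sqrt(11) - 1*(-1)**3) - (-81)*(-5) = (sqrt(11) - 1*(-1)) - 27*15 = (sqrt(11) + 1) - 405 = (1 + sqrt(11)) - 405 = -404 + sqrt(11)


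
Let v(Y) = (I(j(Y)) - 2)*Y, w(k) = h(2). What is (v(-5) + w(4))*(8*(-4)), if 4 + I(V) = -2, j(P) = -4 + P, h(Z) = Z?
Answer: -1344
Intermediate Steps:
w(k) = 2
I(V) = -6 (I(V) = -4 - 2 = -6)
v(Y) = -8*Y (v(Y) = (-6 - 2)*Y = -8*Y)
(v(-5) + w(4))*(8*(-4)) = (-8*(-5) + 2)*(8*(-4)) = (40 + 2)*(-32) = 42*(-32) = -1344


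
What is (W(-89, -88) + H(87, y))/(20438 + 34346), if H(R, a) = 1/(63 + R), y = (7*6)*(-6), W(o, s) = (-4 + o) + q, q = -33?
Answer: -18899/8217600 ≈ -0.0022998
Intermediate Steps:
W(o, s) = -37 + o (W(o, s) = (-4 + o) - 33 = -37 + o)
y = -252 (y = 42*(-6) = -252)
(W(-89, -88) + H(87, y))/(20438 + 34346) = ((-37 - 89) + 1/(63 + 87))/(20438 + 34346) = (-126 + 1/150)/54784 = (-126 + 1/150)*(1/54784) = -18899/150*1/54784 = -18899/8217600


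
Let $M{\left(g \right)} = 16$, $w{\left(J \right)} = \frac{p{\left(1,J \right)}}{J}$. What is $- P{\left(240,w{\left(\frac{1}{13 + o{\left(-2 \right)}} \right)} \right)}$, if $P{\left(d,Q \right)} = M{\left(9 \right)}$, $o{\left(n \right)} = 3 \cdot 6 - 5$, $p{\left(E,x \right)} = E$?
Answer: $-16$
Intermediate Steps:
$o{\left(n \right)} = 13$ ($o{\left(n \right)} = 18 - 5 = 13$)
$w{\left(J \right)} = \frac{1}{J}$ ($w{\left(J \right)} = 1 \frac{1}{J} = \frac{1}{J}$)
$P{\left(d,Q \right)} = 16$
$- P{\left(240,w{\left(\frac{1}{13 + o{\left(-2 \right)}} \right)} \right)} = \left(-1\right) 16 = -16$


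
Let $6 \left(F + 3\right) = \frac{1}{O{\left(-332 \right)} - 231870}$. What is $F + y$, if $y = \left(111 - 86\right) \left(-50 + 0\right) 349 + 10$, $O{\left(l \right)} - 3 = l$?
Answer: $- \frac{607771130143}{1393194} \approx -4.3624 \cdot 10^{5}$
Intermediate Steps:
$O{\left(l \right)} = 3 + l$
$y = -436240$ ($y = 25 \left(-50\right) 349 + 10 = \left(-1250\right) 349 + 10 = -436250 + 10 = -436240$)
$F = - \frac{4179583}{1393194}$ ($F = -3 + \frac{1}{6 \left(\left(3 - 332\right) - 231870\right)} = -3 + \frac{1}{6 \left(-329 - 231870\right)} = -3 + \frac{1}{6 \left(-232199\right)} = -3 + \frac{1}{6} \left(- \frac{1}{232199}\right) = -3 - \frac{1}{1393194} = - \frac{4179583}{1393194} \approx -3.0$)
$F + y = - \frac{4179583}{1393194} - 436240 = - \frac{607771130143}{1393194}$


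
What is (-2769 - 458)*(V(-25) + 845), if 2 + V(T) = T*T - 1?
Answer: -4734009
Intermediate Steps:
V(T) = -3 + T² (V(T) = -2 + (T*T - 1) = -2 + (T² - 1) = -2 + (-1 + T²) = -3 + T²)
(-2769 - 458)*(V(-25) + 845) = (-2769 - 458)*((-3 + (-25)²) + 845) = -3227*((-3 + 625) + 845) = -3227*(622 + 845) = -3227*1467 = -4734009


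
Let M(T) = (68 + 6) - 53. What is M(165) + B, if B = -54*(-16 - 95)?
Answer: 6015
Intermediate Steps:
M(T) = 21 (M(T) = 74 - 53 = 21)
B = 5994 (B = -54*(-111) = 5994)
M(165) + B = 21 + 5994 = 6015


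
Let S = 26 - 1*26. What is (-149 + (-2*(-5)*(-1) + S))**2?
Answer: 25281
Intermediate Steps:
S = 0 (S = 26 - 26 = 0)
(-149 + (-2*(-5)*(-1) + S))**2 = (-149 + (-2*(-5)*(-1) + 0))**2 = (-149 + (10*(-1) + 0))**2 = (-149 + (-10 + 0))**2 = (-149 - 10)**2 = (-159)**2 = 25281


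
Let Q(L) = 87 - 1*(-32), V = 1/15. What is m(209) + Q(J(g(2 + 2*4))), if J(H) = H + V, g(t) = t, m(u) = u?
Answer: 328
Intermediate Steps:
V = 1/15 ≈ 0.066667
J(H) = 1/15 + H (J(H) = H + 1/15 = 1/15 + H)
Q(L) = 119 (Q(L) = 87 + 32 = 119)
m(209) + Q(J(g(2 + 2*4))) = 209 + 119 = 328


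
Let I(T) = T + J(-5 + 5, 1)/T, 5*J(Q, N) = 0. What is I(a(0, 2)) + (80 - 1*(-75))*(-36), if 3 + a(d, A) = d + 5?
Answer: -5578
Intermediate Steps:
a(d, A) = 2 + d (a(d, A) = -3 + (d + 5) = -3 + (5 + d) = 2 + d)
J(Q, N) = 0 (J(Q, N) = (⅕)*0 = 0)
I(T) = T (I(T) = T + 0/T = T + 0 = T)
I(a(0, 2)) + (80 - 1*(-75))*(-36) = (2 + 0) + (80 - 1*(-75))*(-36) = 2 + (80 + 75)*(-36) = 2 + 155*(-36) = 2 - 5580 = -5578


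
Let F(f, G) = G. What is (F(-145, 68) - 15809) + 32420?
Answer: 16679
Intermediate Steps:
(F(-145, 68) - 15809) + 32420 = (68 - 15809) + 32420 = -15741 + 32420 = 16679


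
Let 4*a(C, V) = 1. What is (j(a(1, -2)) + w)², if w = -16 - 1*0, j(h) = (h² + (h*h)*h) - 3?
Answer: 1466521/4096 ≈ 358.04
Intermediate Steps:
a(C, V) = ¼ (a(C, V) = (¼)*1 = ¼)
j(h) = -3 + h² + h³ (j(h) = (h² + h²*h) - 3 = (h² + h³) - 3 = -3 + h² + h³)
w = -16 (w = -16 + 0 = -16)
(j(a(1, -2)) + w)² = ((-3 + (¼)² + (¼)³) - 16)² = ((-3 + 1/16 + 1/64) - 16)² = (-187/64 - 16)² = (-1211/64)² = 1466521/4096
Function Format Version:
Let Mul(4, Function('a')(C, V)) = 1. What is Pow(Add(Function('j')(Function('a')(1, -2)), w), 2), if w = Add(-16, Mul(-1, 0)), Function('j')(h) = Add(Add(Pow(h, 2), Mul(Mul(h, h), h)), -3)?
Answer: Rational(1466521, 4096) ≈ 358.04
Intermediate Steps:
Function('a')(C, V) = Rational(1, 4) (Function('a')(C, V) = Mul(Rational(1, 4), 1) = Rational(1, 4))
Function('j')(h) = Add(-3, Pow(h, 2), Pow(h, 3)) (Function('j')(h) = Add(Add(Pow(h, 2), Mul(Pow(h, 2), h)), -3) = Add(Add(Pow(h, 2), Pow(h, 3)), -3) = Add(-3, Pow(h, 2), Pow(h, 3)))
w = -16 (w = Add(-16, 0) = -16)
Pow(Add(Function('j')(Function('a')(1, -2)), w), 2) = Pow(Add(Add(-3, Pow(Rational(1, 4), 2), Pow(Rational(1, 4), 3)), -16), 2) = Pow(Add(Add(-3, Rational(1, 16), Rational(1, 64)), -16), 2) = Pow(Add(Rational(-187, 64), -16), 2) = Pow(Rational(-1211, 64), 2) = Rational(1466521, 4096)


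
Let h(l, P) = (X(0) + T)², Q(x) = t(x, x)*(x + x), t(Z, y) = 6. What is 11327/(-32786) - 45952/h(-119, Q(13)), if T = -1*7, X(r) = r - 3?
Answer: -376928743/819650 ≈ -459.87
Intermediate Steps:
X(r) = -3 + r
T = -7
Q(x) = 12*x (Q(x) = 6*(x + x) = 6*(2*x) = 12*x)
h(l, P) = 100 (h(l, P) = ((-3 + 0) - 7)² = (-3 - 7)² = (-10)² = 100)
11327/(-32786) - 45952/h(-119, Q(13)) = 11327/(-32786) - 45952/100 = 11327*(-1/32786) - 45952*1/100 = -11327/32786 - 11488/25 = -376928743/819650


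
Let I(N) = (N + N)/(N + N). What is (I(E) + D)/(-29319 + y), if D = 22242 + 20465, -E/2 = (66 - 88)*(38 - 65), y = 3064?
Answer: -42708/26255 ≈ -1.6267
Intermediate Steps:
E = -1188 (E = -2*(66 - 88)*(38 - 65) = -(-44)*(-27) = -2*594 = -1188)
D = 42707
I(N) = 1 (I(N) = (2*N)/((2*N)) = (2*N)*(1/(2*N)) = 1)
(I(E) + D)/(-29319 + y) = (1 + 42707)/(-29319 + 3064) = 42708/(-26255) = 42708*(-1/26255) = -42708/26255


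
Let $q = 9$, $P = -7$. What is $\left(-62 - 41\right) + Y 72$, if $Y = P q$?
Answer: $-4639$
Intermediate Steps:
$Y = -63$ ($Y = \left(-7\right) 9 = -63$)
$\left(-62 - 41\right) + Y 72 = \left(-62 - 41\right) - 4536 = -103 - 4536 = -4639$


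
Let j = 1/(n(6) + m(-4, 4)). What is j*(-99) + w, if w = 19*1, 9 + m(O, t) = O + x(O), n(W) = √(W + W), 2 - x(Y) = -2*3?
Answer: 742/13 + 198*√3/13 ≈ 83.457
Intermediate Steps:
x(Y) = 8 (x(Y) = 2 - (-2)*3 = 2 - 1*(-6) = 2 + 6 = 8)
n(W) = √2*√W (n(W) = √(2*W) = √2*√W)
m(O, t) = -1 + O (m(O, t) = -9 + (O + 8) = -9 + (8 + O) = -1 + O)
j = 1/(-5 + 2*√3) (j = 1/(√2*√6 + (-1 - 4)) = 1/(2*√3 - 5) = 1/(-5 + 2*√3) ≈ -0.65108)
w = 19
j*(-99) + w = (-5/13 - 2*√3/13)*(-99) + 19 = (495/13 + 198*√3/13) + 19 = 742/13 + 198*√3/13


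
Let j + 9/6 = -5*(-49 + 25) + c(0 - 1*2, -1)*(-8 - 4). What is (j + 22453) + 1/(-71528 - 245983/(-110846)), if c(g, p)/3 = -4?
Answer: 360192718933163/15856693410 ≈ 22716.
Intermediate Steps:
c(g, p) = -12 (c(g, p) = 3*(-4) = -12)
j = 525/2 (j = -3/2 + (-5*(-49 + 25) - 12*(-8 - 4)) = -3/2 + (-5*(-24) - 12*(-12)) = -3/2 + (120 + 144) = -3/2 + 264 = 525/2 ≈ 262.50)
(j + 22453) + 1/(-71528 - 245983/(-110846)) = (525/2 + 22453) + 1/(-71528 - 245983/(-110846)) = 45431/2 + 1/(-71528 - 245983*(-1/110846)) = 45431/2 + 1/(-71528 + 245983/110846) = 45431/2 + 1/(-7928346705/110846) = 45431/2 - 110846/7928346705 = 360192718933163/15856693410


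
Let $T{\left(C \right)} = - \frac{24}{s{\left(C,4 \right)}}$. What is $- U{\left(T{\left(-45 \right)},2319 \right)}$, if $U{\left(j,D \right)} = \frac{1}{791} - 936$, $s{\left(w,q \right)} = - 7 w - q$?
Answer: $\frac{740375}{791} \approx 936.0$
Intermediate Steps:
$s{\left(w,q \right)} = - q - 7 w$
$T{\left(C \right)} = - \frac{24}{-4 - 7 C}$ ($T{\left(C \right)} = - \frac{24}{\left(-1\right) 4 - 7 C} = - \frac{24}{-4 - 7 C}$)
$U{\left(j,D \right)} = - \frac{740375}{791}$ ($U{\left(j,D \right)} = \frac{1}{791} - 936 = - \frac{740375}{791}$)
$- U{\left(T{\left(-45 \right)},2319 \right)} = \left(-1\right) \left(- \frac{740375}{791}\right) = \frac{740375}{791}$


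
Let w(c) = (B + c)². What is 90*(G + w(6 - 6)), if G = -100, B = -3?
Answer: -8190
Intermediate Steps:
w(c) = (-3 + c)²
90*(G + w(6 - 6)) = 90*(-100 + (-3 + (6 - 6))²) = 90*(-100 + (-3 + 0)²) = 90*(-100 + (-3)²) = 90*(-100 + 9) = 90*(-91) = -8190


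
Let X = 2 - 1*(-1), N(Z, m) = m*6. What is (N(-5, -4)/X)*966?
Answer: -7728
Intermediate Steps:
N(Z, m) = 6*m
X = 3 (X = 2 + 1 = 3)
(N(-5, -4)/X)*966 = ((6*(-4))/3)*966 = -24*1/3*966 = -8*966 = -7728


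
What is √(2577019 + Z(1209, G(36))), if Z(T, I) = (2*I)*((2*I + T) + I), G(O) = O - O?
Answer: √2577019 ≈ 1605.3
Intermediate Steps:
G(O) = 0
Z(T, I) = 2*I*(T + 3*I) (Z(T, I) = (2*I)*((T + 2*I) + I) = (2*I)*(T + 3*I) = 2*I*(T + 3*I))
√(2577019 + Z(1209, G(36))) = √(2577019 + 2*0*(1209 + 3*0)) = √(2577019 + 2*0*(1209 + 0)) = √(2577019 + 2*0*1209) = √(2577019 + 0) = √2577019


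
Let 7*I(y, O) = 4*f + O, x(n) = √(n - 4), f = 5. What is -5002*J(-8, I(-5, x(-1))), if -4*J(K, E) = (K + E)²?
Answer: 3228791/98 - 90036*I*√5/49 ≈ 32947.0 - 4108.7*I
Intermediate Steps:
x(n) = √(-4 + n)
I(y, O) = 20/7 + O/7 (I(y, O) = (4*5 + O)/7 = (20 + O)/7 = 20/7 + O/7)
J(K, E) = -(E + K)²/4 (J(K, E) = -(K + E)²/4 = -(E + K)²/4)
-5002*J(-8, I(-5, x(-1))) = -(-2501)*((20/7 + √(-4 - 1)/7) - 8)²/2 = -(-2501)*((20/7 + √(-5)/7) - 8)²/2 = -(-2501)*((20/7 + (I*√5)/7) - 8)²/2 = -(-2501)*((20/7 + I*√5/7) - 8)²/2 = -(-2501)*(-36/7 + I*√5/7)²/2 = 2501*(-36/7 + I*√5/7)²/2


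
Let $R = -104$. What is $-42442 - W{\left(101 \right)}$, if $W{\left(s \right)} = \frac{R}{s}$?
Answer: $- \frac{4286538}{101} \approx -42441.0$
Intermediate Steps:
$W{\left(s \right)} = - \frac{104}{s}$
$-42442 - W{\left(101 \right)} = -42442 - - \frac{104}{101} = -42442 + \frac{104}{101} = - \frac{4286538}{101}$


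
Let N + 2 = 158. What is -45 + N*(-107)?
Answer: -16737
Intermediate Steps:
N = 156 (N = -2 + 158 = 156)
-45 + N*(-107) = -45 + 156*(-107) = -45 - 16692 = -16737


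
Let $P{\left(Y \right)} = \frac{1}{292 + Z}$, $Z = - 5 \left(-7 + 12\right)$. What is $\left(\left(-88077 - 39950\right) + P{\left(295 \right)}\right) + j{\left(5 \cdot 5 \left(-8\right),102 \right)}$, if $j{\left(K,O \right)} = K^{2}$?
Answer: $- \frac{23503208}{267} \approx -88027.0$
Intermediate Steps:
$Z = -25$ ($Z = \left(-5\right) 5 = -25$)
$P{\left(Y \right)} = \frac{1}{267}$ ($P{\left(Y \right)} = \frac{1}{292 - 25} = \frac{1}{267}$)
$\left(\left(-88077 - 39950\right) + P{\left(295 \right)}\right) + j{\left(5 \cdot 5 \left(-8\right),102 \right)} = \left(\left(-88077 - 39950\right) + \frac{1}{267}\right) + \left(5 \cdot 5 \left(-8\right)\right)^{2} = \left(-128027 + \frac{1}{267}\right) + \left(25 \left(-8\right)\right)^{2} = - \frac{34183208}{267} + \left(-200\right)^{2} = - \frac{34183208}{267} + 40000 = - \frac{23503208}{267}$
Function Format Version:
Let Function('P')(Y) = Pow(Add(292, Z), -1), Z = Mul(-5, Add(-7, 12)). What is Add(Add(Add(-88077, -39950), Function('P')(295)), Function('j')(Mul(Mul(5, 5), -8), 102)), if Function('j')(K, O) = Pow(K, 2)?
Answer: Rational(-23503208, 267) ≈ -88027.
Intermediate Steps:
Z = -25 (Z = Mul(-5, 5) = -25)
Function('P')(Y) = Rational(1, 267) (Function('P')(Y) = Pow(Add(292, -25), -1) = Pow(267, -1) = Rational(1, 267))
Add(Add(Add(-88077, -39950), Function('P')(295)), Function('j')(Mul(Mul(5, 5), -8), 102)) = Add(Add(Add(-88077, -39950), Rational(1, 267)), Pow(Mul(Mul(5, 5), -8), 2)) = Add(Add(-128027, Rational(1, 267)), Pow(Mul(25, -8), 2)) = Add(Rational(-34183208, 267), Pow(-200, 2)) = Add(Rational(-34183208, 267), 40000) = Rational(-23503208, 267)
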